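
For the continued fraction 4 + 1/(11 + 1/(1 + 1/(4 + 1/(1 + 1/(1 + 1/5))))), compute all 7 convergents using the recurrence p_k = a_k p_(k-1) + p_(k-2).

Using the convergent recurrence p_i = a_i*p_{i-1} + p_{i-2}, q_i = a_i*q_{i-1} + q_{i-2} with p_{-2}=0, p_{-1}=1, q_{-2}=1, q_{-1}=0:
  i=0: a_0=4, p_0 = 4*1 + 0 = 4, q_0 = 4*0 + 1 = 1.
  i=1: a_1=11, p_1 = 11*4 + 1 = 45, q_1 = 11*1 + 0 = 11.
  i=2: a_2=1, p_2 = 1*45 + 4 = 49, q_2 = 1*11 + 1 = 12.
  i=3: a_3=4, p_3 = 4*49 + 45 = 241, q_3 = 4*12 + 11 = 59.
  i=4: a_4=1, p_4 = 1*241 + 49 = 290, q_4 = 1*59 + 12 = 71.
  i=5: a_5=1, p_5 = 1*290 + 241 = 531, q_5 = 1*71 + 59 = 130.
  i=6: a_6=5, p_6 = 5*531 + 290 = 2945, q_6 = 5*130 + 71 = 721.

4/1, 45/11, 49/12, 241/59, 290/71, 531/130, 2945/721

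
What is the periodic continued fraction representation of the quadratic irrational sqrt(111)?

[10; (1, 1, 6, 1, 1, 20)]

Write x_i = (sqrt(111) + m_i)/d_i with (m_0, d_0) = (0, 1). a_0 = floor(sqrt(111)) = 10, since 10^2 = 100 <= 111 < 121 = 11^2.
Iterate m_{i+1} = d_i*a_i - m_i, d_{i+1} = (111 - m_{i+1}^2)/d_i, a_{i+1} = floor((a_0 + m_{i+1})/d_{i+1}):
  m_1 = 1*10 - 0 = 10, d_1 = (111 - 10^2)/1 = 11/1 = 11, a_1 = floor((10 + 10)/11) = 1.
  m_2 = 11*1 - 10 = 1, d_2 = (111 - 1^2)/11 = 110/11 = 10, a_2 = floor((10 + 1)/10) = 1.
  m_3 = 10*1 - 1 = 9, d_3 = (111 - 9^2)/10 = 30/10 = 3, a_3 = floor((10 + 9)/3) = 6.
  m_4 = 3*6 - 9 = 9, d_4 = (111 - 9^2)/3 = 30/3 = 10, a_4 = floor((10 + 9)/10) = 1.
  m_5 = 10*1 - 9 = 1, d_5 = (111 - 1^2)/10 = 110/10 = 11, a_5 = floor((10 + 1)/11) = 1.
  m_6 = 11*1 - 1 = 10, d_6 = (111 - 10^2)/11 = 11/11 = 1, a_6 = floor((10 + 10)/1) = 20.
  m_7 = 1*20 - 10 = 10, d_7 = (111 - 10^2)/1 = 11/1 = 11: (m_7, d_7) = (m_1, d_1) = (10, 11), so from here the quotients repeat a_1, ..., a_6; the period length is 6.
Hence the expansion of sqrt(111) is a_0 = 10 followed by the repeating block 1, 1, 6, 1, 1, 20 (period 6).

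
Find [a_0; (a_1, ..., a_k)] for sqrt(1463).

Write x_i = (sqrt(1463) + m_i)/d_i with (m_0, d_0) = (0, 1). a_0 = floor(sqrt(1463)) = 38, since 38^2 = 1444 <= 1463 < 1521 = 39^2.
Iterate m_{i+1} = d_i*a_i - m_i, d_{i+1} = (1463 - m_{i+1}^2)/d_i, a_{i+1} = floor((a_0 + m_{i+1})/d_{i+1}):
  m_1 = 1*38 - 0 = 38, d_1 = (1463 - 38^2)/1 = 19/1 = 19, a_1 = floor((38 + 38)/19) = 4.
  m_2 = 19*4 - 38 = 38, d_2 = (1463 - 38^2)/19 = 19/19 = 1, a_2 = floor((38 + 38)/1) = 76.
  m_3 = 1*76 - 38 = 38, d_3 = (1463 - 38^2)/1 = 19/1 = 19: (m_3, d_3) = (m_1, d_1) = (38, 19), so from here the quotients repeat a_1, a_2; the period length is 2.
Hence the expansion of sqrt(1463) is a_0 = 38 followed by the repeating block 4, 76 (period 2).

[38; (4, 76)]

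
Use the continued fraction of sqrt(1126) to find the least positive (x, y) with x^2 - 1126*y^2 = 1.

First expand sqrt(1126) as a continued fraction. With x_i = (sqrt(1126) + m_i)/d_i and (m_0, d_0) = (0, 1): a_0 = floor(sqrt(1126)) = 33, since 33^2 = 1089 <= 1126 < 1156 = 34^2.
Iterate m_{i+1} = d_i*a_i - m_i, d_{i+1} = (1126 - m_{i+1}^2)/d_i, a_{i+1} = floor((a_0 + m_{i+1})/d_{i+1}):
  m_1 = 1*33 - 0 = 33, d_1 = (1126 - 33^2)/1 = 37/1 = 37, a_1 = floor((33 + 33)/37) = 1.
  m_2 = 37*1 - 33 = 4, d_2 = (1126 - 4^2)/37 = 1110/37 = 30, a_2 = floor((33 + 4)/30) = 1.
  m_3 = 30*1 - 4 = 26, d_3 = (1126 - 26^2)/30 = 450/30 = 15, a_3 = floor((33 + 26)/15) = 3.
  m_4 = 15*3 - 26 = 19, d_4 = (1126 - 19^2)/15 = 765/15 = 51, a_4 = floor((33 + 19)/51) = 1.
  m_5 = 51*1 - 19 = 32, d_5 = (1126 - 32^2)/51 = 102/51 = 2, a_5 = floor((33 + 32)/2) = 32.
  m_6 = 2*32 - 32 = 32, d_6 = (1126 - 32^2)/2 = 102/2 = 51, a_6 = floor((33 + 32)/51) = 1.
  m_7 = 51*1 - 32 = 19, d_7 = (1126 - 19^2)/51 = 765/51 = 15, a_7 = floor((33 + 19)/15) = 3.
  m_8 = 15*3 - 19 = 26, d_8 = (1126 - 26^2)/15 = 450/15 = 30, a_8 = floor((33 + 26)/30) = 1.
  m_9 = 30*1 - 26 = 4, d_9 = (1126 - 4^2)/30 = 1110/30 = 37, a_9 = floor((33 + 4)/37) = 1.
  m_10 = 37*1 - 4 = 33, d_10 = (1126 - 33^2)/37 = 37/37 = 1, a_10 = floor((33 + 33)/1) = 66.
  m_11 = 1*66 - 33 = 33, d_11 = (1126 - 33^2)/1 = 37/1 = 37: (m_11, d_11) = (m_1, d_1) = (33, 37), so from here the quotients repeat a_1, ..., a_10; the period length is 10.
So sqrt(1126) = [33; (1, 1, 3, 1, 32, 1, 3, 1, 1, 66)] with period length k = 10.
k is even, so the fundamental solution of x^2 - 1126y^2 = 1 is (p_{k-1}, q_{k-1}) = (p_9, q_9); compute convergents through index 9.
Convergents (p_i = a_i*p_{i-1} + p_{i-2}, q_i = a_i*q_{i-1} + q_{i-2} with p_{-2}=0, p_{-1}=1, q_{-2}=1, q_{-1}=0):
  i=0: a_0=33, p_0 = 33*1 + 0 = 33, q_0 = 33*0 + 1 = 1.
  i=1: a_1=1, p_1 = 1*33 + 1 = 34, q_1 = 1*1 + 0 = 1.
  i=2: a_2=1, p_2 = 1*34 + 33 = 67, q_2 = 1*1 + 1 = 2.
  i=3: a_3=3, p_3 = 3*67 + 34 = 235, q_3 = 3*2 + 1 = 7.
  i=4: a_4=1, p_4 = 1*235 + 67 = 302, q_4 = 1*7 + 2 = 9.
  i=5: a_5=32, p_5 = 32*302 + 235 = 9899, q_5 = 32*9 + 7 = 295.
  i=6: a_6=1, p_6 = 1*9899 + 302 = 10201, q_6 = 1*295 + 9 = 304.
  i=7: a_7=3, p_7 = 3*10201 + 9899 = 40502, q_7 = 3*304 + 295 = 1207.
  i=8: a_8=1, p_8 = 1*40502 + 10201 = 50703, q_8 = 1*1207 + 304 = 1511.
  i=9: a_9=1, p_9 = 1*50703 + 40502 = 91205, q_9 = 1*1511 + 1207 = 2718.
Check: 91205^2 - 1126*2718^2 = 8318352025 - 8318352024 = 1, so (x, y) = (91205, 2718) solves the equation, and by the theorem it is the least positive solution.

(x, y) = (91205, 2718)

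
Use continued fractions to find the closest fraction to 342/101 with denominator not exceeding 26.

Expand x = 342/101 as a continued fraction with the Euclidean algorithm:
  342 = 3*101 + 39, so a_0 = 3.
  101 = 2*39 + 23, so a_1 = 2.
  39 = 1*23 + 16, so a_2 = 1.
  23 = 1*16 + 7, so a_3 = 1.
  16 = 2*7 + 2, so a_4 = 2.
  7 = 3*2 + 1, so a_5 = 3.
  2 = 2*1 + 0, so a_6 = 2.
so x = [3; 2, 1, 1, 2, 3, 2].
Convergents (p_i = a_i*p_{i-1} + p_{i-2}, q_i = a_i*q_{i-1} + q_{i-2} with p_{-2}=0, p_{-1}=1, q_{-2}=1, q_{-1}=0), until the denominator exceeds 26:
  i=0: a_0=3, p_0 = 3*1 + 0 = 3, q_0 = 3*0 + 1 = 1.
  i=1: a_1=2, p_1 = 2*3 + 1 = 7, q_1 = 2*1 + 0 = 2.
  i=2: a_2=1, p_2 = 1*7 + 3 = 10, q_2 = 1*2 + 1 = 3.
  i=3: a_3=1, p_3 = 1*10 + 7 = 17, q_3 = 1*3 + 2 = 5.
  i=4: a_4=2, p_4 = 2*17 + 10 = 44, q_4 = 2*5 + 3 = 13.
  i=5: a_5=3, p_5 = 3*44 + 17 = 149, q_5 = 3*13 + 5 = 44.
q_5 = 44 > 26, so the last convergent with denominator <= 26 is p_4/q_4 = 44/13.
The closest fraction with denominator <= 26 is either p_4/q_4 or the intermediate fraction (k*p_4 + p_3)/(k*q_4 + q_3) with the largest k >= 1 whose denominator stays <= 26; these approach x as k grows, and every other convergent or intermediate fraction in range is farther away.
Largest k: floor((26 - q_3)/q_4) = floor((26 - 5)/13) = 1.
That gives (1*44 + 17)/(1*13 + 5) = 61/18.
Compare the errors: |x - 44/13| = |342*13 - 44*101|/(101*13) = 2/1313, and |x - 61/18| = |342*18 - 61*101|/(101*18) = 5/1818.
Cross-multiplying, 2*1818 = 3636 < 6565 = 5*1313, so 2/1313 is smaller: the convergent 44/13 is closer to x than 61/18.

44/13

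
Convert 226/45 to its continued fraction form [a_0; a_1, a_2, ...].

Run the Euclidean algorithm on 226 and 45; the successive quotients are the partial quotients a_0, a_1, ... (each step inverts the fractional part left over by the previous one):
  226 = 5*45 + 1, so a_0 = 5.
  45 = 45*1 + 0, so a_1 = 45.
The remainder reaches 0 after 2 divisions, so the expansion has 2 partial quotients, read off in order.

[5; 45]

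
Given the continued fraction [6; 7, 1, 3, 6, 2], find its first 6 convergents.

Using the convergent recurrence p_i = a_i*p_{i-1} + p_{i-2}, q_i = a_i*q_{i-1} + q_{i-2} with p_{-2}=0, p_{-1}=1, q_{-2}=1, q_{-1}=0:
  i=0: a_0=6, p_0 = 6*1 + 0 = 6, q_0 = 6*0 + 1 = 1.
  i=1: a_1=7, p_1 = 7*6 + 1 = 43, q_1 = 7*1 + 0 = 7.
  i=2: a_2=1, p_2 = 1*43 + 6 = 49, q_2 = 1*7 + 1 = 8.
  i=3: a_3=3, p_3 = 3*49 + 43 = 190, q_3 = 3*8 + 7 = 31.
  i=4: a_4=6, p_4 = 6*190 + 49 = 1189, q_4 = 6*31 + 8 = 194.
  i=5: a_5=2, p_5 = 2*1189 + 190 = 2568, q_5 = 2*194 + 31 = 419.

6/1, 43/7, 49/8, 190/31, 1189/194, 2568/419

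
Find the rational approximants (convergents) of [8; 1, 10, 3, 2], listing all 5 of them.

Using the convergent recurrence p_i = a_i*p_{i-1} + p_{i-2}, q_i = a_i*q_{i-1} + q_{i-2} with p_{-2}=0, p_{-1}=1, q_{-2}=1, q_{-1}=0:
  i=0: a_0=8, p_0 = 8*1 + 0 = 8, q_0 = 8*0 + 1 = 1.
  i=1: a_1=1, p_1 = 1*8 + 1 = 9, q_1 = 1*1 + 0 = 1.
  i=2: a_2=10, p_2 = 10*9 + 8 = 98, q_2 = 10*1 + 1 = 11.
  i=3: a_3=3, p_3 = 3*98 + 9 = 303, q_3 = 3*11 + 1 = 34.
  i=4: a_4=2, p_4 = 2*303 + 98 = 704, q_4 = 2*34 + 11 = 79.

8/1, 9/1, 98/11, 303/34, 704/79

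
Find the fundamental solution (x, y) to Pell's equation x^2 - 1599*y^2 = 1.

(x, y) = (40, 1)

First expand sqrt(1599) as a continued fraction. With x_i = (sqrt(1599) + m_i)/d_i and (m_0, d_0) = (0, 1): a_0 = floor(sqrt(1599)) = 39, since 39^2 = 1521 <= 1599 < 1600 = 40^2.
Iterate m_{i+1} = d_i*a_i - m_i, d_{i+1} = (1599 - m_{i+1}^2)/d_i, a_{i+1} = floor((a_0 + m_{i+1})/d_{i+1}):
  m_1 = 1*39 - 0 = 39, d_1 = (1599 - 39^2)/1 = 78/1 = 78, a_1 = floor((39 + 39)/78) = 1.
  m_2 = 78*1 - 39 = 39, d_2 = (1599 - 39^2)/78 = 78/78 = 1, a_2 = floor((39 + 39)/1) = 78.
  m_3 = 1*78 - 39 = 39, d_3 = (1599 - 39^2)/1 = 78/1 = 78: (m_3, d_3) = (m_1, d_1) = (39, 78), so from here the quotients repeat a_1, a_2; the period length is 2.
So sqrt(1599) = [39; (1, 78)] with period length k = 2.
k is even, so the fundamental solution of x^2 - 1599y^2 = 1 is (p_{k-1}, q_{k-1}) = (p_1, q_1); compute convergents through index 1.
Convergents (p_i = a_i*p_{i-1} + p_{i-2}, q_i = a_i*q_{i-1} + q_{i-2} with p_{-2}=0, p_{-1}=1, q_{-2}=1, q_{-1}=0):
  i=0: a_0=39, p_0 = 39*1 + 0 = 39, q_0 = 39*0 + 1 = 1.
  i=1: a_1=1, p_1 = 1*39 + 1 = 40, q_1 = 1*1 + 0 = 1.
Check: 40^2 - 1599*1^2 = 1600 - 1599 = 1, so (x, y) = (40, 1) solves the equation, and by the theorem it is the least positive solution.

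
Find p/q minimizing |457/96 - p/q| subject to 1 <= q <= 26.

Expand x = 457/96 as a continued fraction with the Euclidean algorithm:
  457 = 4*96 + 73, so a_0 = 4.
  96 = 1*73 + 23, so a_1 = 1.
  73 = 3*23 + 4, so a_2 = 3.
  23 = 5*4 + 3, so a_3 = 5.
  4 = 1*3 + 1, so a_4 = 1.
  3 = 3*1 + 0, so a_5 = 3.
so x = [4; 1, 3, 5, 1, 3].
Convergents (p_i = a_i*p_{i-1} + p_{i-2}, q_i = a_i*q_{i-1} + q_{i-2} with p_{-2}=0, p_{-1}=1, q_{-2}=1, q_{-1}=0), until the denominator exceeds 26:
  i=0: a_0=4, p_0 = 4*1 + 0 = 4, q_0 = 4*0 + 1 = 1.
  i=1: a_1=1, p_1 = 1*4 + 1 = 5, q_1 = 1*1 + 0 = 1.
  i=2: a_2=3, p_2 = 3*5 + 4 = 19, q_2 = 3*1 + 1 = 4.
  i=3: a_3=5, p_3 = 5*19 + 5 = 100, q_3 = 5*4 + 1 = 21.
  i=4: a_4=1, p_4 = 1*100 + 19 = 119, q_4 = 1*21 + 4 = 25.
  i=5: a_5=3, p_5 = 3*119 + 100 = 457, q_5 = 3*25 + 21 = 96.
q_5 = 96 > 26, so the last convergent with denominator <= 26 is p_4/q_4 = 119/25.
The closest fraction with denominator <= 26 is either p_4/q_4 or the intermediate fraction (k*p_4 + p_3)/(k*q_4 + q_3) with the largest k >= 1 whose denominator stays <= 26; these approach x as k grows, and every other convergent or intermediate fraction in range is farther away.
Largest k: floor((26 - q_3)/q_4) = floor((26 - 21)/25) = 0.
Since k = 0, no intermediate fraction beyond p_4/q_4 has denominator <= 26, so the convergent 119/25 is the closest (its error is |457*25 - 119*96|/(96*25) = 1/2400).

119/25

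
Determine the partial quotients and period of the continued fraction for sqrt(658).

[25; (1, 1, 1, 6, 1, 1, 1, 50)]

Write x_i = (sqrt(658) + m_i)/d_i with (m_0, d_0) = (0, 1). a_0 = floor(sqrt(658)) = 25, since 25^2 = 625 <= 658 < 676 = 26^2.
Iterate m_{i+1} = d_i*a_i - m_i, d_{i+1} = (658 - m_{i+1}^2)/d_i, a_{i+1} = floor((a_0 + m_{i+1})/d_{i+1}):
  m_1 = 1*25 - 0 = 25, d_1 = (658 - 25^2)/1 = 33/1 = 33, a_1 = floor((25 + 25)/33) = 1.
  m_2 = 33*1 - 25 = 8, d_2 = (658 - 8^2)/33 = 594/33 = 18, a_2 = floor((25 + 8)/18) = 1.
  m_3 = 18*1 - 8 = 10, d_3 = (658 - 10^2)/18 = 558/18 = 31, a_3 = floor((25 + 10)/31) = 1.
  m_4 = 31*1 - 10 = 21, d_4 = (658 - 21^2)/31 = 217/31 = 7, a_4 = floor((25 + 21)/7) = 6.
  m_5 = 7*6 - 21 = 21, d_5 = (658 - 21^2)/7 = 217/7 = 31, a_5 = floor((25 + 21)/31) = 1.
  m_6 = 31*1 - 21 = 10, d_6 = (658 - 10^2)/31 = 558/31 = 18, a_6 = floor((25 + 10)/18) = 1.
  m_7 = 18*1 - 10 = 8, d_7 = (658 - 8^2)/18 = 594/18 = 33, a_7 = floor((25 + 8)/33) = 1.
  m_8 = 33*1 - 8 = 25, d_8 = (658 - 25^2)/33 = 33/33 = 1, a_8 = floor((25 + 25)/1) = 50.
  m_9 = 1*50 - 25 = 25, d_9 = (658 - 25^2)/1 = 33/1 = 33: (m_9, d_9) = (m_1, d_1) = (25, 33), so from here the quotients repeat a_1, ..., a_8; the period length is 8.
Hence the expansion of sqrt(658) is a_0 = 25 followed by the repeating block 1, 1, 1, 6, 1, 1, 1, 50 (period 8).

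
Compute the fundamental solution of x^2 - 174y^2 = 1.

First expand sqrt(174) as a continued fraction. With x_i = (sqrt(174) + m_i)/d_i and (m_0, d_0) = (0, 1): a_0 = floor(sqrt(174)) = 13, since 13^2 = 169 <= 174 < 196 = 14^2.
Iterate m_{i+1} = d_i*a_i - m_i, d_{i+1} = (174 - m_{i+1}^2)/d_i, a_{i+1} = floor((a_0 + m_{i+1})/d_{i+1}):
  m_1 = 1*13 - 0 = 13, d_1 = (174 - 13^2)/1 = 5/1 = 5, a_1 = floor((13 + 13)/5) = 5.
  m_2 = 5*5 - 13 = 12, d_2 = (174 - 12^2)/5 = 30/5 = 6, a_2 = floor((13 + 12)/6) = 4.
  m_3 = 6*4 - 12 = 12, d_3 = (174 - 12^2)/6 = 30/6 = 5, a_3 = floor((13 + 12)/5) = 5.
  m_4 = 5*5 - 12 = 13, d_4 = (174 - 13^2)/5 = 5/5 = 1, a_4 = floor((13 + 13)/1) = 26.
  m_5 = 1*26 - 13 = 13, d_5 = (174 - 13^2)/1 = 5/1 = 5: (m_5, d_5) = (m_1, d_1) = (13, 5), so from here the quotients repeat a_1, ..., a_4; the period length is 4.
So sqrt(174) = [13; (5, 4, 5, 26)] with period length k = 4.
k is even, so the fundamental solution of x^2 - 174y^2 = 1 is (p_{k-1}, q_{k-1}) = (p_3, q_3); compute convergents through index 3.
Convergents (p_i = a_i*p_{i-1} + p_{i-2}, q_i = a_i*q_{i-1} + q_{i-2} with p_{-2}=0, p_{-1}=1, q_{-2}=1, q_{-1}=0):
  i=0: a_0=13, p_0 = 13*1 + 0 = 13, q_0 = 13*0 + 1 = 1.
  i=1: a_1=5, p_1 = 5*13 + 1 = 66, q_1 = 5*1 + 0 = 5.
  i=2: a_2=4, p_2 = 4*66 + 13 = 277, q_2 = 4*5 + 1 = 21.
  i=3: a_3=5, p_3 = 5*277 + 66 = 1451, q_3 = 5*21 + 5 = 110.
Check: 1451^2 - 174*110^2 = 2105401 - 2105400 = 1, so (x, y) = (1451, 110) solves the equation, and by the theorem it is the least positive solution.

(x, y) = (1451, 110)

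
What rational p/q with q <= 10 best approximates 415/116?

25/7

Expand x = 415/116 as a continued fraction with the Euclidean algorithm:
  415 = 3*116 + 67, so a_0 = 3.
  116 = 1*67 + 49, so a_1 = 1.
  67 = 1*49 + 18, so a_2 = 1.
  49 = 2*18 + 13, so a_3 = 2.
  18 = 1*13 + 5, so a_4 = 1.
  13 = 2*5 + 3, so a_5 = 2.
  5 = 1*3 + 2, so a_6 = 1.
  3 = 1*2 + 1, so a_7 = 1.
  2 = 2*1 + 0, so a_8 = 2.
so x = [3; 1, 1, 2, 1, 2, 1, 1, 2].
Convergents (p_i = a_i*p_{i-1} + p_{i-2}, q_i = a_i*q_{i-1} + q_{i-2} with p_{-2}=0, p_{-1}=1, q_{-2}=1, q_{-1}=0), until the denominator exceeds 10:
  i=0: a_0=3, p_0 = 3*1 + 0 = 3, q_0 = 3*0 + 1 = 1.
  i=1: a_1=1, p_1 = 1*3 + 1 = 4, q_1 = 1*1 + 0 = 1.
  i=2: a_2=1, p_2 = 1*4 + 3 = 7, q_2 = 1*1 + 1 = 2.
  i=3: a_3=2, p_3 = 2*7 + 4 = 18, q_3 = 2*2 + 1 = 5.
  i=4: a_4=1, p_4 = 1*18 + 7 = 25, q_4 = 1*5 + 2 = 7.
  i=5: a_5=2, p_5 = 2*25 + 18 = 68, q_5 = 2*7 + 5 = 19.
q_5 = 19 > 10, so the last convergent with denominator <= 10 is p_4/q_4 = 25/7.
The closest fraction with denominator <= 10 is either p_4/q_4 or the intermediate fraction (k*p_4 + p_3)/(k*q_4 + q_3) with the largest k >= 1 whose denominator stays <= 10; these approach x as k grows, and every other convergent or intermediate fraction in range is farther away.
Largest k: floor((10 - q_3)/q_4) = floor((10 - 5)/7) = 0.
Since k = 0, no intermediate fraction beyond p_4/q_4 has denominator <= 10, so the convergent 25/7 is the closest (its error is |415*7 - 25*116|/(116*7) = 5/812).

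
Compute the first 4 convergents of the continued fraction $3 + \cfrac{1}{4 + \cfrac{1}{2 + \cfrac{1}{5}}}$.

3/1, 13/4, 29/9, 158/49

Using the convergent recurrence p_i = a_i*p_{i-1} + p_{i-2}, q_i = a_i*q_{i-1} + q_{i-2} with p_{-2}=0, p_{-1}=1, q_{-2}=1, q_{-1}=0:
  i=0: a_0=3, p_0 = 3*1 + 0 = 3, q_0 = 3*0 + 1 = 1.
  i=1: a_1=4, p_1 = 4*3 + 1 = 13, q_1 = 4*1 + 0 = 4.
  i=2: a_2=2, p_2 = 2*13 + 3 = 29, q_2 = 2*4 + 1 = 9.
  i=3: a_3=5, p_3 = 5*29 + 13 = 158, q_3 = 5*9 + 4 = 49.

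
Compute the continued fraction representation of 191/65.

[2; 1, 15, 4]

Run the Euclidean algorithm on 191 and 65; the successive quotients are the partial quotients a_0, a_1, ... (each step inverts the fractional part left over by the previous one):
  191 = 2*65 + 61, so a_0 = 2.
  65 = 1*61 + 4, so a_1 = 1.
  61 = 15*4 + 1, so a_2 = 15.
  4 = 4*1 + 0, so a_3 = 4.
The remainder reaches 0 after 4 divisions, so the expansion has 4 partial quotients, read off in order.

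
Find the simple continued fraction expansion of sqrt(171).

Write x_i = (sqrt(171) + m_i)/d_i with (m_0, d_0) = (0, 1). a_0 = floor(sqrt(171)) = 13, since 13^2 = 169 <= 171 < 196 = 14^2.
Iterate m_{i+1} = d_i*a_i - m_i, d_{i+1} = (171 - m_{i+1}^2)/d_i, a_{i+1} = floor((a_0 + m_{i+1})/d_{i+1}):
  m_1 = 1*13 - 0 = 13, d_1 = (171 - 13^2)/1 = 2/1 = 2, a_1 = floor((13 + 13)/2) = 13.
  m_2 = 2*13 - 13 = 13, d_2 = (171 - 13^2)/2 = 2/2 = 1, a_2 = floor((13 + 13)/1) = 26.
  m_3 = 1*26 - 13 = 13, d_3 = (171 - 13^2)/1 = 2/1 = 2: (m_3, d_3) = (m_1, d_1) = (13, 2), so from here the quotients repeat a_1, a_2; the period length is 2.
Hence the expansion of sqrt(171) is a_0 = 13 followed by the repeating block 13, 26 (period 2).

[13; (13, 26)]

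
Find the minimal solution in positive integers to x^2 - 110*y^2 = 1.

(x, y) = (21, 2)

First expand sqrt(110) as a continued fraction. With x_i = (sqrt(110) + m_i)/d_i and (m_0, d_0) = (0, 1): a_0 = floor(sqrt(110)) = 10, since 10^2 = 100 <= 110 < 121 = 11^2.
Iterate m_{i+1} = d_i*a_i - m_i, d_{i+1} = (110 - m_{i+1}^2)/d_i, a_{i+1} = floor((a_0 + m_{i+1})/d_{i+1}):
  m_1 = 1*10 - 0 = 10, d_1 = (110 - 10^2)/1 = 10/1 = 10, a_1 = floor((10 + 10)/10) = 2.
  m_2 = 10*2 - 10 = 10, d_2 = (110 - 10^2)/10 = 10/10 = 1, a_2 = floor((10 + 10)/1) = 20.
  m_3 = 1*20 - 10 = 10, d_3 = (110 - 10^2)/1 = 10/1 = 10: (m_3, d_3) = (m_1, d_1) = (10, 10), so from here the quotients repeat a_1, a_2; the period length is 2.
So sqrt(110) = [10; (2, 20)] with period length k = 2.
k is even, so the fundamental solution of x^2 - 110y^2 = 1 is (p_{k-1}, q_{k-1}) = (p_1, q_1); compute convergents through index 1.
Convergents (p_i = a_i*p_{i-1} + p_{i-2}, q_i = a_i*q_{i-1} + q_{i-2} with p_{-2}=0, p_{-1}=1, q_{-2}=1, q_{-1}=0):
  i=0: a_0=10, p_0 = 10*1 + 0 = 10, q_0 = 10*0 + 1 = 1.
  i=1: a_1=2, p_1 = 2*10 + 1 = 21, q_1 = 2*1 + 0 = 2.
Check: 21^2 - 110*2^2 = 441 - 440 = 1, so (x, y) = (21, 2) solves the equation, and by the theorem it is the least positive solution.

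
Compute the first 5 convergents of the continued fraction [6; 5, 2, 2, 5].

6/1, 31/5, 68/11, 167/27, 903/146

Using the convergent recurrence p_i = a_i*p_{i-1} + p_{i-2}, q_i = a_i*q_{i-1} + q_{i-2} with p_{-2}=0, p_{-1}=1, q_{-2}=1, q_{-1}=0:
  i=0: a_0=6, p_0 = 6*1 + 0 = 6, q_0 = 6*0 + 1 = 1.
  i=1: a_1=5, p_1 = 5*6 + 1 = 31, q_1 = 5*1 + 0 = 5.
  i=2: a_2=2, p_2 = 2*31 + 6 = 68, q_2 = 2*5 + 1 = 11.
  i=3: a_3=2, p_3 = 2*68 + 31 = 167, q_3 = 2*11 + 5 = 27.
  i=4: a_4=5, p_4 = 5*167 + 68 = 903, q_4 = 5*27 + 11 = 146.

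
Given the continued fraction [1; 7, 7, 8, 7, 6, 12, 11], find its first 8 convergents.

1/1, 8/7, 57/50, 464/407, 3305/2899, 20294/17801, 246833/216511, 2735457/2399422

Using the convergent recurrence p_i = a_i*p_{i-1} + p_{i-2}, q_i = a_i*q_{i-1} + q_{i-2} with p_{-2}=0, p_{-1}=1, q_{-2}=1, q_{-1}=0:
  i=0: a_0=1, p_0 = 1*1 + 0 = 1, q_0 = 1*0 + 1 = 1.
  i=1: a_1=7, p_1 = 7*1 + 1 = 8, q_1 = 7*1 + 0 = 7.
  i=2: a_2=7, p_2 = 7*8 + 1 = 57, q_2 = 7*7 + 1 = 50.
  i=3: a_3=8, p_3 = 8*57 + 8 = 464, q_3 = 8*50 + 7 = 407.
  i=4: a_4=7, p_4 = 7*464 + 57 = 3305, q_4 = 7*407 + 50 = 2899.
  i=5: a_5=6, p_5 = 6*3305 + 464 = 20294, q_5 = 6*2899 + 407 = 17801.
  i=6: a_6=12, p_6 = 12*20294 + 3305 = 246833, q_6 = 12*17801 + 2899 = 216511.
  i=7: a_7=11, p_7 = 11*246833 + 20294 = 2735457, q_7 = 11*216511 + 17801 = 2399422.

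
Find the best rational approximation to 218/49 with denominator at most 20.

89/20

Expand x = 218/49 as a continued fraction with the Euclidean algorithm:
  218 = 4*49 + 22, so a_0 = 4.
  49 = 2*22 + 5, so a_1 = 2.
  22 = 4*5 + 2, so a_2 = 4.
  5 = 2*2 + 1, so a_3 = 2.
  2 = 2*1 + 0, so a_4 = 2.
so x = [4; 2, 4, 2, 2].
Convergents (p_i = a_i*p_{i-1} + p_{i-2}, q_i = a_i*q_{i-1} + q_{i-2} with p_{-2}=0, p_{-1}=1, q_{-2}=1, q_{-1}=0), until the denominator exceeds 20:
  i=0: a_0=4, p_0 = 4*1 + 0 = 4, q_0 = 4*0 + 1 = 1.
  i=1: a_1=2, p_1 = 2*4 + 1 = 9, q_1 = 2*1 + 0 = 2.
  i=2: a_2=4, p_2 = 4*9 + 4 = 40, q_2 = 4*2 + 1 = 9.
  i=3: a_3=2, p_3 = 2*40 + 9 = 89, q_3 = 2*9 + 2 = 20.
  i=4: a_4=2, p_4 = 2*89 + 40 = 218, q_4 = 2*20 + 9 = 49.
q_4 = 49 > 20, so the last convergent with denominator <= 20 is p_3/q_3 = 89/20.
The closest fraction with denominator <= 20 is either p_3/q_3 or the intermediate fraction (k*p_3 + p_2)/(k*q_3 + q_2) with the largest k >= 1 whose denominator stays <= 20; these approach x as k grows, and every other convergent or intermediate fraction in range is farther away.
Largest k: floor((20 - q_2)/q_3) = floor((20 - 9)/20) = 0.
Since k = 0, no intermediate fraction beyond p_3/q_3 has denominator <= 20, so the convergent 89/20 is the closest (its error is |218*20 - 89*49|/(49*20) = 1/980).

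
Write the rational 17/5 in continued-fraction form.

Run the Euclidean algorithm on 17 and 5; the successive quotients are the partial quotients a_0, a_1, ... (each step inverts the fractional part left over by the previous one):
  17 = 3*5 + 2, so a_0 = 3.
  5 = 2*2 + 1, so a_1 = 2.
  2 = 2*1 + 0, so a_2 = 2.
The remainder reaches 0 after 3 divisions, so the expansion has 3 partial quotients, read off in order.

[3; 2, 2]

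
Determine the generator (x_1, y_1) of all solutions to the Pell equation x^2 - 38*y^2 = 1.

(x, y) = (37, 6)

First expand sqrt(38) as a continued fraction. With x_i = (sqrt(38) + m_i)/d_i and (m_0, d_0) = (0, 1): a_0 = floor(sqrt(38)) = 6, since 6^2 = 36 <= 38 < 49 = 7^2.
Iterate m_{i+1} = d_i*a_i - m_i, d_{i+1} = (38 - m_{i+1}^2)/d_i, a_{i+1} = floor((a_0 + m_{i+1})/d_{i+1}):
  m_1 = 1*6 - 0 = 6, d_1 = (38 - 6^2)/1 = 2/1 = 2, a_1 = floor((6 + 6)/2) = 6.
  m_2 = 2*6 - 6 = 6, d_2 = (38 - 6^2)/2 = 2/2 = 1, a_2 = floor((6 + 6)/1) = 12.
  m_3 = 1*12 - 6 = 6, d_3 = (38 - 6^2)/1 = 2/1 = 2: (m_3, d_3) = (m_1, d_1) = (6, 2), so from here the quotients repeat a_1, a_2; the period length is 2.
So sqrt(38) = [6; (6, 12)] with period length k = 2.
k is even, so the fundamental solution of x^2 - 38y^2 = 1 is (p_{k-1}, q_{k-1}) = (p_1, q_1); compute convergents through index 1.
Convergents (p_i = a_i*p_{i-1} + p_{i-2}, q_i = a_i*q_{i-1} + q_{i-2} with p_{-2}=0, p_{-1}=1, q_{-2}=1, q_{-1}=0):
  i=0: a_0=6, p_0 = 6*1 + 0 = 6, q_0 = 6*0 + 1 = 1.
  i=1: a_1=6, p_1 = 6*6 + 1 = 37, q_1 = 6*1 + 0 = 6.
Check: 37^2 - 38*6^2 = 1369 - 1368 = 1, so (x, y) = (37, 6) solves the equation, and by the theorem it is the least positive solution.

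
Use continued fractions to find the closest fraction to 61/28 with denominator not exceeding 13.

24/11

Expand x = 61/28 as a continued fraction with the Euclidean algorithm:
  61 = 2*28 + 5, so a_0 = 2.
  28 = 5*5 + 3, so a_1 = 5.
  5 = 1*3 + 2, so a_2 = 1.
  3 = 1*2 + 1, so a_3 = 1.
  2 = 2*1 + 0, so a_4 = 2.
so x = [2; 5, 1, 1, 2].
Convergents (p_i = a_i*p_{i-1} + p_{i-2}, q_i = a_i*q_{i-1} + q_{i-2} with p_{-2}=0, p_{-1}=1, q_{-2}=1, q_{-1}=0), until the denominator exceeds 13:
  i=0: a_0=2, p_0 = 2*1 + 0 = 2, q_0 = 2*0 + 1 = 1.
  i=1: a_1=5, p_1 = 5*2 + 1 = 11, q_1 = 5*1 + 0 = 5.
  i=2: a_2=1, p_2 = 1*11 + 2 = 13, q_2 = 1*5 + 1 = 6.
  i=3: a_3=1, p_3 = 1*13 + 11 = 24, q_3 = 1*6 + 5 = 11.
  i=4: a_4=2, p_4 = 2*24 + 13 = 61, q_4 = 2*11 + 6 = 28.
q_4 = 28 > 13, so the last convergent with denominator <= 13 is p_3/q_3 = 24/11.
The closest fraction with denominator <= 13 is either p_3/q_3 or the intermediate fraction (k*p_3 + p_2)/(k*q_3 + q_2) with the largest k >= 1 whose denominator stays <= 13; these approach x as k grows, and every other convergent or intermediate fraction in range is farther away.
Largest k: floor((13 - q_2)/q_3) = floor((13 - 6)/11) = 0.
Since k = 0, no intermediate fraction beyond p_3/q_3 has denominator <= 13, so the convergent 24/11 is the closest (its error is |61*11 - 24*28|/(28*11) = 1/308).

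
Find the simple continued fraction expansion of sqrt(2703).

Write x_i = (sqrt(2703) + m_i)/d_i with (m_0, d_0) = (0, 1). a_0 = floor(sqrt(2703)) = 51, since 51^2 = 2601 <= 2703 < 2704 = 52^2.
Iterate m_{i+1} = d_i*a_i - m_i, d_{i+1} = (2703 - m_{i+1}^2)/d_i, a_{i+1} = floor((a_0 + m_{i+1})/d_{i+1}):
  m_1 = 1*51 - 0 = 51, d_1 = (2703 - 51^2)/1 = 102/1 = 102, a_1 = floor((51 + 51)/102) = 1.
  m_2 = 102*1 - 51 = 51, d_2 = (2703 - 51^2)/102 = 102/102 = 1, a_2 = floor((51 + 51)/1) = 102.
  m_3 = 1*102 - 51 = 51, d_3 = (2703 - 51^2)/1 = 102/1 = 102: (m_3, d_3) = (m_1, d_1) = (51, 102), so from here the quotients repeat a_1, a_2; the period length is 2.
Hence the expansion of sqrt(2703) is a_0 = 51 followed by the repeating block 1, 102 (period 2).

[51; (1, 102)]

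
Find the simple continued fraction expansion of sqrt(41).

Write x_i = (sqrt(41) + m_i)/d_i with (m_0, d_0) = (0, 1). a_0 = floor(sqrt(41)) = 6, since 6^2 = 36 <= 41 < 49 = 7^2.
Iterate m_{i+1} = d_i*a_i - m_i, d_{i+1} = (41 - m_{i+1}^2)/d_i, a_{i+1} = floor((a_0 + m_{i+1})/d_{i+1}):
  m_1 = 1*6 - 0 = 6, d_1 = (41 - 6^2)/1 = 5/1 = 5, a_1 = floor((6 + 6)/5) = 2.
  m_2 = 5*2 - 6 = 4, d_2 = (41 - 4^2)/5 = 25/5 = 5, a_2 = floor((6 + 4)/5) = 2.
  m_3 = 5*2 - 4 = 6, d_3 = (41 - 6^2)/5 = 5/5 = 1, a_3 = floor((6 + 6)/1) = 12.
  m_4 = 1*12 - 6 = 6, d_4 = (41 - 6^2)/1 = 5/1 = 5: (m_4, d_4) = (m_1, d_1) = (6, 5), so from here the quotients repeat a_1, ..., a_3; the period length is 3.
Hence the expansion of sqrt(41) is a_0 = 6 followed by the repeating block 2, 2, 12 (period 3).

[6; (2, 2, 12)]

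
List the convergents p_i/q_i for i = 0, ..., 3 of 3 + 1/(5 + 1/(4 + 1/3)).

Using the convergent recurrence p_i = a_i*p_{i-1} + p_{i-2}, q_i = a_i*q_{i-1} + q_{i-2} with p_{-2}=0, p_{-1}=1, q_{-2}=1, q_{-1}=0:
  i=0: a_0=3, p_0 = 3*1 + 0 = 3, q_0 = 3*0 + 1 = 1.
  i=1: a_1=5, p_1 = 5*3 + 1 = 16, q_1 = 5*1 + 0 = 5.
  i=2: a_2=4, p_2 = 4*16 + 3 = 67, q_2 = 4*5 + 1 = 21.
  i=3: a_3=3, p_3 = 3*67 + 16 = 217, q_3 = 3*21 + 5 = 68.

3/1, 16/5, 67/21, 217/68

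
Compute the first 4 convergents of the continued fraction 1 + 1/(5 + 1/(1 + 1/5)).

Using the convergent recurrence p_i = a_i*p_{i-1} + p_{i-2}, q_i = a_i*q_{i-1} + q_{i-2} with p_{-2}=0, p_{-1}=1, q_{-2}=1, q_{-1}=0:
  i=0: a_0=1, p_0 = 1*1 + 0 = 1, q_0 = 1*0 + 1 = 1.
  i=1: a_1=5, p_1 = 5*1 + 1 = 6, q_1 = 5*1 + 0 = 5.
  i=2: a_2=1, p_2 = 1*6 + 1 = 7, q_2 = 1*5 + 1 = 6.
  i=3: a_3=5, p_3 = 5*7 + 6 = 41, q_3 = 5*6 + 5 = 35.

1/1, 6/5, 7/6, 41/35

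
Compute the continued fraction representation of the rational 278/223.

[1; 4, 18, 3]

Run the Euclidean algorithm on 278 and 223; the successive quotients are the partial quotients a_0, a_1, ... (each step inverts the fractional part left over by the previous one):
  278 = 1*223 + 55, so a_0 = 1.
  223 = 4*55 + 3, so a_1 = 4.
  55 = 18*3 + 1, so a_2 = 18.
  3 = 3*1 + 0, so a_3 = 3.
The remainder reaches 0 after 4 divisions, so the expansion has 4 partial quotients, read off in order.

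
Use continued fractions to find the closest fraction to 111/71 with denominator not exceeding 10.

Expand x = 111/71 as a continued fraction with the Euclidean algorithm:
  111 = 1*71 + 40, so a_0 = 1.
  71 = 1*40 + 31, so a_1 = 1.
  40 = 1*31 + 9, so a_2 = 1.
  31 = 3*9 + 4, so a_3 = 3.
  9 = 2*4 + 1, so a_4 = 2.
  4 = 4*1 + 0, so a_5 = 4.
so x = [1; 1, 1, 3, 2, 4].
Convergents (p_i = a_i*p_{i-1} + p_{i-2}, q_i = a_i*q_{i-1} + q_{i-2} with p_{-2}=0, p_{-1}=1, q_{-2}=1, q_{-1}=0), until the denominator exceeds 10:
  i=0: a_0=1, p_0 = 1*1 + 0 = 1, q_0 = 1*0 + 1 = 1.
  i=1: a_1=1, p_1 = 1*1 + 1 = 2, q_1 = 1*1 + 0 = 1.
  i=2: a_2=1, p_2 = 1*2 + 1 = 3, q_2 = 1*1 + 1 = 2.
  i=3: a_3=3, p_3 = 3*3 + 2 = 11, q_3 = 3*2 + 1 = 7.
  i=4: a_4=2, p_4 = 2*11 + 3 = 25, q_4 = 2*7 + 2 = 16.
q_4 = 16 > 10, so the last convergent with denominator <= 10 is p_3/q_3 = 11/7.
The closest fraction with denominator <= 10 is either p_3/q_3 or the intermediate fraction (k*p_3 + p_2)/(k*q_3 + q_2) with the largest k >= 1 whose denominator stays <= 10; these approach x as k grows, and every other convergent or intermediate fraction in range is farther away.
Largest k: floor((10 - q_2)/q_3) = floor((10 - 2)/7) = 1.
That gives (1*11 + 3)/(1*7 + 2) = 14/9.
Compare the errors: |x - 11/7| = |111*7 - 11*71|/(71*7) = 4/497, and |x - 14/9| = |111*9 - 14*71|/(71*9) = 5/639.
Cross-multiplying, 5*497 = 2485 < 2556 = 4*639, so 5/639 is smaller: the intermediate fraction 14/9 is closer to x than 11/7.

14/9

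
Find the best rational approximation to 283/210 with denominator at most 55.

31/23

Expand x = 283/210 as a continued fraction with the Euclidean algorithm:
  283 = 1*210 + 73, so a_0 = 1.
  210 = 2*73 + 64, so a_1 = 2.
  73 = 1*64 + 9, so a_2 = 1.
  64 = 7*9 + 1, so a_3 = 7.
  9 = 9*1 + 0, so a_4 = 9.
so x = [1; 2, 1, 7, 9].
Convergents (p_i = a_i*p_{i-1} + p_{i-2}, q_i = a_i*q_{i-1} + q_{i-2} with p_{-2}=0, p_{-1}=1, q_{-2}=1, q_{-1}=0), until the denominator exceeds 55:
  i=0: a_0=1, p_0 = 1*1 + 0 = 1, q_0 = 1*0 + 1 = 1.
  i=1: a_1=2, p_1 = 2*1 + 1 = 3, q_1 = 2*1 + 0 = 2.
  i=2: a_2=1, p_2 = 1*3 + 1 = 4, q_2 = 1*2 + 1 = 3.
  i=3: a_3=7, p_3 = 7*4 + 3 = 31, q_3 = 7*3 + 2 = 23.
  i=4: a_4=9, p_4 = 9*31 + 4 = 283, q_4 = 9*23 + 3 = 210.
q_4 = 210 > 55, so the last convergent with denominator <= 55 is p_3/q_3 = 31/23.
The closest fraction with denominator <= 55 is either p_3/q_3 or the intermediate fraction (k*p_3 + p_2)/(k*q_3 + q_2) with the largest k >= 1 whose denominator stays <= 55; these approach x as k grows, and every other convergent or intermediate fraction in range is farther away.
Largest k: floor((55 - q_2)/q_3) = floor((55 - 3)/23) = 2.
That gives (2*31 + 4)/(2*23 + 3) = 66/49.
Compare the errors: |x - 31/23| = |283*23 - 31*210|/(210*23) = 1/4830, and |x - 66/49| = |283*49 - 66*210|/(210*49) = 7/10290.
Cross-multiplying, 1*10290 = 10290 < 33810 = 7*4830, so 1/4830 is smaller: the convergent 31/23 is closer to x than 66/49.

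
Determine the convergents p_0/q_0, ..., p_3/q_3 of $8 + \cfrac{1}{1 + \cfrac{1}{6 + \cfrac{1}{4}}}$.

Using the convergent recurrence p_i = a_i*p_{i-1} + p_{i-2}, q_i = a_i*q_{i-1} + q_{i-2} with p_{-2}=0, p_{-1}=1, q_{-2}=1, q_{-1}=0:
  i=0: a_0=8, p_0 = 8*1 + 0 = 8, q_0 = 8*0 + 1 = 1.
  i=1: a_1=1, p_1 = 1*8 + 1 = 9, q_1 = 1*1 + 0 = 1.
  i=2: a_2=6, p_2 = 6*9 + 8 = 62, q_2 = 6*1 + 1 = 7.
  i=3: a_3=4, p_3 = 4*62 + 9 = 257, q_3 = 4*7 + 1 = 29.

8/1, 9/1, 62/7, 257/29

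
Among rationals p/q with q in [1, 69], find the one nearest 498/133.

161/43

Expand x = 498/133 as a continued fraction with the Euclidean algorithm:
  498 = 3*133 + 99, so a_0 = 3.
  133 = 1*99 + 34, so a_1 = 1.
  99 = 2*34 + 31, so a_2 = 2.
  34 = 1*31 + 3, so a_3 = 1.
  31 = 10*3 + 1, so a_4 = 10.
  3 = 3*1 + 0, so a_5 = 3.
so x = [3; 1, 2, 1, 10, 3].
Convergents (p_i = a_i*p_{i-1} + p_{i-2}, q_i = a_i*q_{i-1} + q_{i-2} with p_{-2}=0, p_{-1}=1, q_{-2}=1, q_{-1}=0), until the denominator exceeds 69:
  i=0: a_0=3, p_0 = 3*1 + 0 = 3, q_0 = 3*0 + 1 = 1.
  i=1: a_1=1, p_1 = 1*3 + 1 = 4, q_1 = 1*1 + 0 = 1.
  i=2: a_2=2, p_2 = 2*4 + 3 = 11, q_2 = 2*1 + 1 = 3.
  i=3: a_3=1, p_3 = 1*11 + 4 = 15, q_3 = 1*3 + 1 = 4.
  i=4: a_4=10, p_4 = 10*15 + 11 = 161, q_4 = 10*4 + 3 = 43.
  i=5: a_5=3, p_5 = 3*161 + 15 = 498, q_5 = 3*43 + 4 = 133.
q_5 = 133 > 69, so the last convergent with denominator <= 69 is p_4/q_4 = 161/43.
The closest fraction with denominator <= 69 is either p_4/q_4 or the intermediate fraction (k*p_4 + p_3)/(k*q_4 + q_3) with the largest k >= 1 whose denominator stays <= 69; these approach x as k grows, and every other convergent or intermediate fraction in range is farther away.
Largest k: floor((69 - q_3)/q_4) = floor((69 - 4)/43) = 1.
That gives (1*161 + 15)/(1*43 + 4) = 176/47.
Compare the errors: |x - 161/43| = |498*43 - 161*133|/(133*43) = 1/5719, and |x - 176/47| = |498*47 - 176*133|/(133*47) = 2/6251.
Cross-multiplying, 1*6251 = 6251 < 11438 = 2*5719, so 1/5719 is smaller: the convergent 161/43 is closer to x than 176/47.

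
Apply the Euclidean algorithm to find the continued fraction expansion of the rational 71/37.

[1; 1, 11, 3]

Run the Euclidean algorithm on 71 and 37; the successive quotients are the partial quotients a_0, a_1, ... (each step inverts the fractional part left over by the previous one):
  71 = 1*37 + 34, so a_0 = 1.
  37 = 1*34 + 3, so a_1 = 1.
  34 = 11*3 + 1, so a_2 = 11.
  3 = 3*1 + 0, so a_3 = 3.
The remainder reaches 0 after 4 divisions, so the expansion has 4 partial quotients, read off in order.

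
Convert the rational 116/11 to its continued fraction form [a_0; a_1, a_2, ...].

Run the Euclidean algorithm on 116 and 11; the successive quotients are the partial quotients a_0, a_1, ... (each step inverts the fractional part left over by the previous one):
  116 = 10*11 + 6, so a_0 = 10.
  11 = 1*6 + 5, so a_1 = 1.
  6 = 1*5 + 1, so a_2 = 1.
  5 = 5*1 + 0, so a_3 = 5.
The remainder reaches 0 after 4 divisions, so the expansion has 4 partial quotients, read off in order.

[10; 1, 1, 5]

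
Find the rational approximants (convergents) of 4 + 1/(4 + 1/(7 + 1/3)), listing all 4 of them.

4/1, 17/4, 123/29, 386/91

Using the convergent recurrence p_i = a_i*p_{i-1} + p_{i-2}, q_i = a_i*q_{i-1} + q_{i-2} with p_{-2}=0, p_{-1}=1, q_{-2}=1, q_{-1}=0:
  i=0: a_0=4, p_0 = 4*1 + 0 = 4, q_0 = 4*0 + 1 = 1.
  i=1: a_1=4, p_1 = 4*4 + 1 = 17, q_1 = 4*1 + 0 = 4.
  i=2: a_2=7, p_2 = 7*17 + 4 = 123, q_2 = 7*4 + 1 = 29.
  i=3: a_3=3, p_3 = 3*123 + 17 = 386, q_3 = 3*29 + 4 = 91.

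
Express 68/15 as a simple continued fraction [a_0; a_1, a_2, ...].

[4; 1, 1, 7]

Run the Euclidean algorithm on 68 and 15; the successive quotients are the partial quotients a_0, a_1, ... (each step inverts the fractional part left over by the previous one):
  68 = 4*15 + 8, so a_0 = 4.
  15 = 1*8 + 7, so a_1 = 1.
  8 = 1*7 + 1, so a_2 = 1.
  7 = 7*1 + 0, so a_3 = 7.
The remainder reaches 0 after 4 divisions, so the expansion has 4 partial quotients, read off in order.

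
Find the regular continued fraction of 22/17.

[1; 3, 2, 2]

Run the Euclidean algorithm on 22 and 17; the successive quotients are the partial quotients a_0, a_1, ... (each step inverts the fractional part left over by the previous one):
  22 = 1*17 + 5, so a_0 = 1.
  17 = 3*5 + 2, so a_1 = 3.
  5 = 2*2 + 1, so a_2 = 2.
  2 = 2*1 + 0, so a_3 = 2.
The remainder reaches 0 after 4 divisions, so the expansion has 4 partial quotients, read off in order.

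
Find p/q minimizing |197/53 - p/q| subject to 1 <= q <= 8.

26/7

Expand x = 197/53 as a continued fraction with the Euclidean algorithm:
  197 = 3*53 + 38, so a_0 = 3.
  53 = 1*38 + 15, so a_1 = 1.
  38 = 2*15 + 8, so a_2 = 2.
  15 = 1*8 + 7, so a_3 = 1.
  8 = 1*7 + 1, so a_4 = 1.
  7 = 7*1 + 0, so a_5 = 7.
so x = [3; 1, 2, 1, 1, 7].
Convergents (p_i = a_i*p_{i-1} + p_{i-2}, q_i = a_i*q_{i-1} + q_{i-2} with p_{-2}=0, p_{-1}=1, q_{-2}=1, q_{-1}=0), until the denominator exceeds 8:
  i=0: a_0=3, p_0 = 3*1 + 0 = 3, q_0 = 3*0 + 1 = 1.
  i=1: a_1=1, p_1 = 1*3 + 1 = 4, q_1 = 1*1 + 0 = 1.
  i=2: a_2=2, p_2 = 2*4 + 3 = 11, q_2 = 2*1 + 1 = 3.
  i=3: a_3=1, p_3 = 1*11 + 4 = 15, q_3 = 1*3 + 1 = 4.
  i=4: a_4=1, p_4 = 1*15 + 11 = 26, q_4 = 1*4 + 3 = 7.
  i=5: a_5=7, p_5 = 7*26 + 15 = 197, q_5 = 7*7 + 4 = 53.
q_5 = 53 > 8, so the last convergent with denominator <= 8 is p_4/q_4 = 26/7.
The closest fraction with denominator <= 8 is either p_4/q_4 or the intermediate fraction (k*p_4 + p_3)/(k*q_4 + q_3) with the largest k >= 1 whose denominator stays <= 8; these approach x as k grows, and every other convergent or intermediate fraction in range is farther away.
Largest k: floor((8 - q_3)/q_4) = floor((8 - 4)/7) = 0.
Since k = 0, no intermediate fraction beyond p_4/q_4 has denominator <= 8, so the convergent 26/7 is the closest (its error is |197*7 - 26*53|/(53*7) = 1/371).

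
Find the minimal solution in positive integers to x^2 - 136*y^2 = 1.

(x, y) = (35, 3)

First expand sqrt(136) as a continued fraction. With x_i = (sqrt(136) + m_i)/d_i and (m_0, d_0) = (0, 1): a_0 = floor(sqrt(136)) = 11, since 11^2 = 121 <= 136 < 144 = 12^2.
Iterate m_{i+1} = d_i*a_i - m_i, d_{i+1} = (136 - m_{i+1}^2)/d_i, a_{i+1} = floor((a_0 + m_{i+1})/d_{i+1}):
  m_1 = 1*11 - 0 = 11, d_1 = (136 - 11^2)/1 = 15/1 = 15, a_1 = floor((11 + 11)/15) = 1.
  m_2 = 15*1 - 11 = 4, d_2 = (136 - 4^2)/15 = 120/15 = 8, a_2 = floor((11 + 4)/8) = 1.
  m_3 = 8*1 - 4 = 4, d_3 = (136 - 4^2)/8 = 120/8 = 15, a_3 = floor((11 + 4)/15) = 1.
  m_4 = 15*1 - 4 = 11, d_4 = (136 - 11^2)/15 = 15/15 = 1, a_4 = floor((11 + 11)/1) = 22.
  m_5 = 1*22 - 11 = 11, d_5 = (136 - 11^2)/1 = 15/1 = 15: (m_5, d_5) = (m_1, d_1) = (11, 15), so from here the quotients repeat a_1, ..., a_4; the period length is 4.
So sqrt(136) = [11; (1, 1, 1, 22)] with period length k = 4.
k is even, so the fundamental solution of x^2 - 136y^2 = 1 is (p_{k-1}, q_{k-1}) = (p_3, q_3); compute convergents through index 3.
Convergents (p_i = a_i*p_{i-1} + p_{i-2}, q_i = a_i*q_{i-1} + q_{i-2} with p_{-2}=0, p_{-1}=1, q_{-2}=1, q_{-1}=0):
  i=0: a_0=11, p_0 = 11*1 + 0 = 11, q_0 = 11*0 + 1 = 1.
  i=1: a_1=1, p_1 = 1*11 + 1 = 12, q_1 = 1*1 + 0 = 1.
  i=2: a_2=1, p_2 = 1*12 + 11 = 23, q_2 = 1*1 + 1 = 2.
  i=3: a_3=1, p_3 = 1*23 + 12 = 35, q_3 = 1*2 + 1 = 3.
Check: 35^2 - 136*3^2 = 1225 - 1224 = 1, so (x, y) = (35, 3) solves the equation, and by the theorem it is the least positive solution.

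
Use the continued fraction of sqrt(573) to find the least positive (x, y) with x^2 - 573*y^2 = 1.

First expand sqrt(573) as a continued fraction. With x_i = (sqrt(573) + m_i)/d_i and (m_0, d_0) = (0, 1): a_0 = floor(sqrt(573)) = 23, since 23^2 = 529 <= 573 < 576 = 24^2.
Iterate m_{i+1} = d_i*a_i - m_i, d_{i+1} = (573 - m_{i+1}^2)/d_i, a_{i+1} = floor((a_0 + m_{i+1})/d_{i+1}):
  m_1 = 1*23 - 0 = 23, d_1 = (573 - 23^2)/1 = 44/1 = 44, a_1 = floor((23 + 23)/44) = 1.
  m_2 = 44*1 - 23 = 21, d_2 = (573 - 21^2)/44 = 132/44 = 3, a_2 = floor((23 + 21)/3) = 14.
  m_3 = 3*14 - 21 = 21, d_3 = (573 - 21^2)/3 = 132/3 = 44, a_3 = floor((23 + 21)/44) = 1.
  m_4 = 44*1 - 21 = 23, d_4 = (573 - 23^2)/44 = 44/44 = 1, a_4 = floor((23 + 23)/1) = 46.
  m_5 = 1*46 - 23 = 23, d_5 = (573 - 23^2)/1 = 44/1 = 44: (m_5, d_5) = (m_1, d_1) = (23, 44), so from here the quotients repeat a_1, ..., a_4; the period length is 4.
So sqrt(573) = [23; (1, 14, 1, 46)] with period length k = 4.
k is even, so the fundamental solution of x^2 - 573y^2 = 1 is (p_{k-1}, q_{k-1}) = (p_3, q_3); compute convergents through index 3.
Convergents (p_i = a_i*p_{i-1} + p_{i-2}, q_i = a_i*q_{i-1} + q_{i-2} with p_{-2}=0, p_{-1}=1, q_{-2}=1, q_{-1}=0):
  i=0: a_0=23, p_0 = 23*1 + 0 = 23, q_0 = 23*0 + 1 = 1.
  i=1: a_1=1, p_1 = 1*23 + 1 = 24, q_1 = 1*1 + 0 = 1.
  i=2: a_2=14, p_2 = 14*24 + 23 = 359, q_2 = 14*1 + 1 = 15.
  i=3: a_3=1, p_3 = 1*359 + 24 = 383, q_3 = 1*15 + 1 = 16.
Check: 383^2 - 573*16^2 = 146689 - 146688 = 1, so (x, y) = (383, 16) solves the equation, and by the theorem it is the least positive solution.

(x, y) = (383, 16)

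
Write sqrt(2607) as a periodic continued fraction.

[51; (17, 102)]

Write x_i = (sqrt(2607) + m_i)/d_i with (m_0, d_0) = (0, 1). a_0 = floor(sqrt(2607)) = 51, since 51^2 = 2601 <= 2607 < 2704 = 52^2.
Iterate m_{i+1} = d_i*a_i - m_i, d_{i+1} = (2607 - m_{i+1}^2)/d_i, a_{i+1} = floor((a_0 + m_{i+1})/d_{i+1}):
  m_1 = 1*51 - 0 = 51, d_1 = (2607 - 51^2)/1 = 6/1 = 6, a_1 = floor((51 + 51)/6) = 17.
  m_2 = 6*17 - 51 = 51, d_2 = (2607 - 51^2)/6 = 6/6 = 1, a_2 = floor((51 + 51)/1) = 102.
  m_3 = 1*102 - 51 = 51, d_3 = (2607 - 51^2)/1 = 6/1 = 6: (m_3, d_3) = (m_1, d_1) = (51, 6), so from here the quotients repeat a_1, a_2; the period length is 2.
Hence the expansion of sqrt(2607) is a_0 = 51 followed by the repeating block 17, 102 (period 2).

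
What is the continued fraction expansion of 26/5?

[5; 5]

Run the Euclidean algorithm on 26 and 5; the successive quotients are the partial quotients a_0, a_1, ... (each step inverts the fractional part left over by the previous one):
  26 = 5*5 + 1, so a_0 = 5.
  5 = 5*1 + 0, so a_1 = 5.
The remainder reaches 0 after 2 divisions, so the expansion has 2 partial quotients, read off in order.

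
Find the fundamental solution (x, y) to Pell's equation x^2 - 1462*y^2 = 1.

First expand sqrt(1462) as a continued fraction. With x_i = (sqrt(1462) + m_i)/d_i and (m_0, d_0) = (0, 1): a_0 = floor(sqrt(1462)) = 38, since 38^2 = 1444 <= 1462 < 1521 = 39^2.
Iterate m_{i+1} = d_i*a_i - m_i, d_{i+1} = (1462 - m_{i+1}^2)/d_i, a_{i+1} = floor((a_0 + m_{i+1})/d_{i+1}):
  m_1 = 1*38 - 0 = 38, d_1 = (1462 - 38^2)/1 = 18/1 = 18, a_1 = floor((38 + 38)/18) = 4.
  m_2 = 18*4 - 38 = 34, d_2 = (1462 - 34^2)/18 = 306/18 = 17, a_2 = floor((38 + 34)/17) = 4.
  m_3 = 17*4 - 34 = 34, d_3 = (1462 - 34^2)/17 = 306/17 = 18, a_3 = floor((38 + 34)/18) = 4.
  m_4 = 18*4 - 34 = 38, d_4 = (1462 - 38^2)/18 = 18/18 = 1, a_4 = floor((38 + 38)/1) = 76.
  m_5 = 1*76 - 38 = 38, d_5 = (1462 - 38^2)/1 = 18/1 = 18: (m_5, d_5) = (m_1, d_1) = (38, 18), so from here the quotients repeat a_1, ..., a_4; the period length is 4.
So sqrt(1462) = [38; (4, 4, 4, 76)] with period length k = 4.
k is even, so the fundamental solution of x^2 - 1462y^2 = 1 is (p_{k-1}, q_{k-1}) = (p_3, q_3); compute convergents through index 3.
Convergents (p_i = a_i*p_{i-1} + p_{i-2}, q_i = a_i*q_{i-1} + q_{i-2} with p_{-2}=0, p_{-1}=1, q_{-2}=1, q_{-1}=0):
  i=0: a_0=38, p_0 = 38*1 + 0 = 38, q_0 = 38*0 + 1 = 1.
  i=1: a_1=4, p_1 = 4*38 + 1 = 153, q_1 = 4*1 + 0 = 4.
  i=2: a_2=4, p_2 = 4*153 + 38 = 650, q_2 = 4*4 + 1 = 17.
  i=3: a_3=4, p_3 = 4*650 + 153 = 2753, q_3 = 4*17 + 4 = 72.
Check: 2753^2 - 1462*72^2 = 7579009 - 7579008 = 1, so (x, y) = (2753, 72) solves the equation, and by the theorem it is the least positive solution.

(x, y) = (2753, 72)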